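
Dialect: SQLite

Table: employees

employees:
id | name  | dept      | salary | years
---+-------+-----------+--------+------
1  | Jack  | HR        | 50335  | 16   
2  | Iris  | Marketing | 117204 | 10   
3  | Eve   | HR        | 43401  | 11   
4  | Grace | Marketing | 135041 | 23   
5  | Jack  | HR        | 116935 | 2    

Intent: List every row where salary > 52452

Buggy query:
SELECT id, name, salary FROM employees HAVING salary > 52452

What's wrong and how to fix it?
Bug: HAVING filters the output of aggregation, but this query has no GROUP BY and no aggregate functions, so SQLite rejects it (HAVING clause on a non-aggregate query); the condition here is per row

Fix: Replace HAVING with WHERE since the condition applies to individual rows

Corrected query:
SELECT id, name, salary FROM employees WHERE salary > 52452

Result:
id | name  | salary
---+-------+-------
2  | Iris  | 117204
4  | Grace | 135041
5  | Jack  | 116935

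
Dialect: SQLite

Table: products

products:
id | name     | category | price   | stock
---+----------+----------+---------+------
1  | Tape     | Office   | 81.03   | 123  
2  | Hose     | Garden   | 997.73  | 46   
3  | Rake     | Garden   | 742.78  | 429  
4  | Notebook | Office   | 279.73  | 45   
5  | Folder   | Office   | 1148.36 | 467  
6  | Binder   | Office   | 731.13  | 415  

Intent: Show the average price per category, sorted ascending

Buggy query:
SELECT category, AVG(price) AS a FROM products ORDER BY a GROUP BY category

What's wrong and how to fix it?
Bug: ORDER BY appears before GROUP BY; SQL clause order requires GROUP BY first

Fix: Reorder: SELECT … FROM … GROUP BY … ORDER BY …

Corrected query:
SELECT category, AVG(price) AS a FROM products GROUP BY category ORDER BY a

Result:
category | a       
---------+---------
Office   | 560.0625
Garden   | 870.255 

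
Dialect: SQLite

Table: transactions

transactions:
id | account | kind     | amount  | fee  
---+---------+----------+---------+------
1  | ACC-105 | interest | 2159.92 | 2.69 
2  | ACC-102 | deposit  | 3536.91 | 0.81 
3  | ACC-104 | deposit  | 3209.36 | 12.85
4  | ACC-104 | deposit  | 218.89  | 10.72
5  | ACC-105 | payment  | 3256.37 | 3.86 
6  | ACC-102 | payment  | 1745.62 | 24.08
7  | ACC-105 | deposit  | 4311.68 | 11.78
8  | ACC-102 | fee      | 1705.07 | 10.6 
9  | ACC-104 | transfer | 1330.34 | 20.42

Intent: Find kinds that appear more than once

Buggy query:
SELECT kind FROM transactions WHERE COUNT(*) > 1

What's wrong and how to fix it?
Bug: WHERE can't reference COUNT(*); aggregates are computed after WHERE

Fix: Group first, then use HAVING for the count condition

Corrected query:
SELECT kind FROM transactions GROUP BY kind HAVING COUNT(*) > 1

Result:
kind   
-------
deposit
payment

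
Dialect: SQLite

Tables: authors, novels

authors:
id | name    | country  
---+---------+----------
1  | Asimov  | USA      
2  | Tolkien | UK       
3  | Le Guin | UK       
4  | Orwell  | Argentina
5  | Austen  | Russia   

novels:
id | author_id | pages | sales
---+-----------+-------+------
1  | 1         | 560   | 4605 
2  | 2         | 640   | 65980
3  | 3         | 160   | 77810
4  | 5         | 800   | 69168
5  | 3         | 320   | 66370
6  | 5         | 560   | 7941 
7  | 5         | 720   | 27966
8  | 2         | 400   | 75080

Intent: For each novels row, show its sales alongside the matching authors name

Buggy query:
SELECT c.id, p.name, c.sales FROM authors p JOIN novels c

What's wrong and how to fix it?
Bug: Missing join condition: each novels row is matched to all authors rows instead of just its own

Fix: Specify the join condition linking the foreign key to the parent id

Corrected query:
SELECT c.id, p.name, c.sales FROM authors p JOIN novels c ON c.author_id = p.id

Result:
id | name    | sales
---+---------+------
1  | Asimov  | 4605 
2  | Tolkien | 65980
3  | Le Guin | 77810
4  | Austen  | 69168
5  | Le Guin | 66370
6  | Austen  | 7941 
7  | Austen  | 27966
8  | Tolkien | 75080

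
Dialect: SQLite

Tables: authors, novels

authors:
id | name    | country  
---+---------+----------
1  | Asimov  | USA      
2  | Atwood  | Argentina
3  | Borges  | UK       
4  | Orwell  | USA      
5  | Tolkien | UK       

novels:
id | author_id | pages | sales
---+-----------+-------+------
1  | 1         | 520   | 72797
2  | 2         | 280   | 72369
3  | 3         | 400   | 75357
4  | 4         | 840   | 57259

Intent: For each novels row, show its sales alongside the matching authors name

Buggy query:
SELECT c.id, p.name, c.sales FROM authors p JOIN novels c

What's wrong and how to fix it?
Bug: JOIN with no ON clause produces a cartesian product; every novels row pairs with every authors row

Fix: Specify the join condition linking the foreign key to the parent id

Corrected query:
SELECT c.id, p.name, c.sales FROM authors p JOIN novels c ON c.author_id = p.id

Result:
id | name   | sales
---+--------+------
1  | Asimov | 72797
2  | Atwood | 72369
3  | Borges | 75357
4  | Orwell | 57259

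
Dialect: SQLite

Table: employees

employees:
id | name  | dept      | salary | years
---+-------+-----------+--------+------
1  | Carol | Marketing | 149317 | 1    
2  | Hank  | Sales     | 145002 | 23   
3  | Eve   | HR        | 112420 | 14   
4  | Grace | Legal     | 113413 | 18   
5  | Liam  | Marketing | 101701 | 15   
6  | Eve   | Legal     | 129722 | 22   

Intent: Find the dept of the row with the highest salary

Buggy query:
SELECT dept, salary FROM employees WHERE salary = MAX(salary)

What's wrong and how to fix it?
Bug: MAX(salary) is an aggregate and cannot be used directly in WHERE

Fix: Use a subquery: WHERE salary = (SELECT MAX(salary) FROM employees)

Corrected query:
SELECT dept, salary FROM employees WHERE salary = (SELECT MAX(salary) FROM employees)

Result:
dept      | salary
----------+-------
Marketing | 149317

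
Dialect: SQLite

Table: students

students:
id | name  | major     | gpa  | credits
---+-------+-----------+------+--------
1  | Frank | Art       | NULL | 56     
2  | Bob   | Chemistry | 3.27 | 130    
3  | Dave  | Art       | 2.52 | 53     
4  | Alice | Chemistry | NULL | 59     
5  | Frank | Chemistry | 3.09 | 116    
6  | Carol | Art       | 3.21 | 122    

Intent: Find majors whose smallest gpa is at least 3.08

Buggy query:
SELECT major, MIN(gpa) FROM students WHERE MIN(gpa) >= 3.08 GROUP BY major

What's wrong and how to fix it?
Bug: MIN() in WHERE is a misuse of aggregate

Fix: Replace WHERE with HAVING after the GROUP BY

Corrected query:
SELECT major, MIN(gpa) FROM students GROUP BY major HAVING MIN(gpa) >= 3.08

Result:
major     | MIN(gpa)
----------+---------
Chemistry | 3.09    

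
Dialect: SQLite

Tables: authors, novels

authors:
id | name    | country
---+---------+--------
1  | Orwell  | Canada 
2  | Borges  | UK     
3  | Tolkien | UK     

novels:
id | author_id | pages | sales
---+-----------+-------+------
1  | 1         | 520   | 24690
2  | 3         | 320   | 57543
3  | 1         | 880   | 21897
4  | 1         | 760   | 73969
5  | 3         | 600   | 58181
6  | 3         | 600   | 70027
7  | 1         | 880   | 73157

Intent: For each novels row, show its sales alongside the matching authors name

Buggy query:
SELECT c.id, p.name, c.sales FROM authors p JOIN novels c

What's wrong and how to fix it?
Bug: JOIN with no ON clause produces a cartesian product; every novels row pairs with every authors row

Fix: Specify the join condition linking the foreign key to the parent id

Corrected query:
SELECT c.id, p.name, c.sales FROM authors p JOIN novels c ON c.author_id = p.id

Result:
id | name    | sales
---+---------+------
1  | Orwell  | 24690
2  | Tolkien | 57543
3  | Orwell  | 21897
4  | Orwell  | 73969
5  | Tolkien | 58181
6  | Tolkien | 70027
7  | Orwell  | 73157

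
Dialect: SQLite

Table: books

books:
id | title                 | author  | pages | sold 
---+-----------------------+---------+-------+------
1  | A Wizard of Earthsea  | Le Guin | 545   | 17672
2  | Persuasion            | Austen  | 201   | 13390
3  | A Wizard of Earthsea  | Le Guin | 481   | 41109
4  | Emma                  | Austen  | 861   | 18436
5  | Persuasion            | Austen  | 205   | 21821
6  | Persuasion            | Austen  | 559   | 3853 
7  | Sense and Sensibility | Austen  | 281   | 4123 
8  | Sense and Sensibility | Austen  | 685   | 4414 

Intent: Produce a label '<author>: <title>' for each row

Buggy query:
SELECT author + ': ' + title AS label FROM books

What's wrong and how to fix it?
Bug: SQLite uses || for string concatenation; + coerces text to numbers (yielding 0)

Fix: Use the || operator for string concatenation

Corrected query:
SELECT author || ': ' || title AS label FROM books

Result:
label                        
-----------------------------
Le Guin: A Wizard of Earthsea
Austen: Persuasion           
Le Guin: A Wizard of Earthsea
Austen: Emma                 
Austen: Persuasion           
Austen: Persuasion           
Austen: Sense and Sensibility
Austen: Sense and Sensibility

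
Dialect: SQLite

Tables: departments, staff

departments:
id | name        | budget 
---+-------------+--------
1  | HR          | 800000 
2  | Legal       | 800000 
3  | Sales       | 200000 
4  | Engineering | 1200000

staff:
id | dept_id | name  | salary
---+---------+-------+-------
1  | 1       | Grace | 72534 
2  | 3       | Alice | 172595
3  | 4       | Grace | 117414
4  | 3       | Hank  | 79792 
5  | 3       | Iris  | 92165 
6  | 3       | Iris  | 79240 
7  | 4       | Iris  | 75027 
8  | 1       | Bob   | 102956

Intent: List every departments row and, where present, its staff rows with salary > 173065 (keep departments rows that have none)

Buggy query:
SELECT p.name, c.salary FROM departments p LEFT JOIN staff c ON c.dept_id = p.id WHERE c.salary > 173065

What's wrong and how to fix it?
Bug: Filtering c.salary in WHERE discards the NULL rows produced by LEFT JOIN, turning it into an inner join

Fix: Move the right-table condition into the ON clause so unmatched parents are kept

Corrected query:
SELECT p.name, c.salary FROM departments p LEFT JOIN staff c ON c.dept_id = p.id AND c.salary > 173065

Result:
name        | salary
------------+-------
HR          | NULL  
Legal       | NULL  
Sales       | NULL  
Engineering | NULL  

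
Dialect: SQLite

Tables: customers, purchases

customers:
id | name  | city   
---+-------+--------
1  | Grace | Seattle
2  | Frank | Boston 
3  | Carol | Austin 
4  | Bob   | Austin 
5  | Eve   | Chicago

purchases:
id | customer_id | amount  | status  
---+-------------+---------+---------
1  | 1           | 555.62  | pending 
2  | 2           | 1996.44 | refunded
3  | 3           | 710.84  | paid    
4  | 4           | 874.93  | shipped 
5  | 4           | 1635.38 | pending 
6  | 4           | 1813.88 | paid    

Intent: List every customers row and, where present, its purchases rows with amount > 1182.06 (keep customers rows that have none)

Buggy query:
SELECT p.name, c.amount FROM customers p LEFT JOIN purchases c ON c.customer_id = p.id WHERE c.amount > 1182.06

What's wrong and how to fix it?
Bug: Filtering c.amount in WHERE discards the NULL rows produced by LEFT JOIN, turning it into an inner join

Fix: Move the right-table condition into the ON clause so unmatched parents are kept

Corrected query:
SELECT p.name, c.amount FROM customers p LEFT JOIN purchases c ON c.customer_id = p.id AND c.amount > 1182.06

Result:
name  | amount 
------+--------
Grace | NULL   
Frank | 1996.44
Carol | NULL   
Bob   | 1635.38
Bob   | 1813.88
Eve   | NULL   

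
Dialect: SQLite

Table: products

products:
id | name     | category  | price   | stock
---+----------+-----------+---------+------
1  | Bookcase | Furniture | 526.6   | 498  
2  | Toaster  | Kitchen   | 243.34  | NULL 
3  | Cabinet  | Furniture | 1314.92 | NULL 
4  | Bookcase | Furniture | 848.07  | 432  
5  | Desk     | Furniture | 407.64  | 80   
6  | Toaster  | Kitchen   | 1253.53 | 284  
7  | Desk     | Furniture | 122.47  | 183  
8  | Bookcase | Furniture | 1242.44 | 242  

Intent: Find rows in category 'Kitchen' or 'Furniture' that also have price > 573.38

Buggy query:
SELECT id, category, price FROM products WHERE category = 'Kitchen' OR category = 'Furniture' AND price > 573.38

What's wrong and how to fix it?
Bug: Without parentheses, AND is evaluated before OR, so the price filter only applies to the 'Furniture' branch

Fix: Group the OR with parentheses (or use IN), then AND the threshold

Corrected query:
SELECT id, category, price FROM products WHERE (category = 'Kitchen' OR category = 'Furniture') AND price > 573.38

Result:
id | category  | price  
---+-----------+--------
3  | Furniture | 1314.92
4  | Furniture | 848.07 
6  | Kitchen   | 1253.53
8  | Furniture | 1242.44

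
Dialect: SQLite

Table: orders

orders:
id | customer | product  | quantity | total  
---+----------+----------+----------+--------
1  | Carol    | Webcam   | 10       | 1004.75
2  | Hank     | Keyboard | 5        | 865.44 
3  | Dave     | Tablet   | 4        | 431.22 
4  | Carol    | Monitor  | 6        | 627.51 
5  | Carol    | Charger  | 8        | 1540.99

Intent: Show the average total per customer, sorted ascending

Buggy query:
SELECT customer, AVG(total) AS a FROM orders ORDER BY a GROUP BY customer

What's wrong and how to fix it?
Bug: GROUP BY must precede ORDER BY

Fix: Reorder: SELECT … FROM … GROUP BY … ORDER BY …

Corrected query:
SELECT customer, AVG(total) AS a FROM orders GROUP BY customer ORDER BY a

Result:
customer | a      
---------+--------
Dave     | 431.22 
Hank     | 865.44 
Carol    | 1057.75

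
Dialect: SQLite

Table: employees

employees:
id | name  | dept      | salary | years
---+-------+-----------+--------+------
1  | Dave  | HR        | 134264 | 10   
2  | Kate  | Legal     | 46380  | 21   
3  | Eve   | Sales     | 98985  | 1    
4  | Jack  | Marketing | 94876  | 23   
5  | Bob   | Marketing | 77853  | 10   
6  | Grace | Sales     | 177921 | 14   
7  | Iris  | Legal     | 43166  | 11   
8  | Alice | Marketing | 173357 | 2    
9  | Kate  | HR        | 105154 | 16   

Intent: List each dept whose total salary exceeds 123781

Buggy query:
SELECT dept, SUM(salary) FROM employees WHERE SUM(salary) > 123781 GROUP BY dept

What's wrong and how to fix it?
Bug: Aggregate functions cannot appear in a WHERE clause

Fix: Move the aggregate condition to a HAVING clause

Corrected query:
SELECT dept, SUM(salary) FROM employees GROUP BY dept HAVING SUM(salary) > 123781

Result:
dept      | SUM(salary)
----------+------------
HR        | 239418     
Marketing | 346086     
Sales     | 276906     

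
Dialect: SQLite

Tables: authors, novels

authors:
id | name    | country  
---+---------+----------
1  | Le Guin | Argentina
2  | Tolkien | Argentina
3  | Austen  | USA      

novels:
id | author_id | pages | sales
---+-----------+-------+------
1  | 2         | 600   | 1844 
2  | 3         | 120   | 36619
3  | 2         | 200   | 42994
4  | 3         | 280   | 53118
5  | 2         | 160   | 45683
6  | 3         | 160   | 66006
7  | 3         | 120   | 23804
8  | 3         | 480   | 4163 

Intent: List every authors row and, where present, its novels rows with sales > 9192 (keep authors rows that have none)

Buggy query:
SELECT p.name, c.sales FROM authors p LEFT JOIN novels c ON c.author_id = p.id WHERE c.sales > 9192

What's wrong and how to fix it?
Bug: A WHERE condition on the right-hand table after LEFT JOIN drops unmatched parents

Fix: Move the right-table condition into the ON clause so unmatched parents are kept

Corrected query:
SELECT p.name, c.sales FROM authors p LEFT JOIN novels c ON c.author_id = p.id AND c.sales > 9192

Result:
name    | sales
--------+------
Le Guin | NULL 
Tolkien | 42994
Tolkien | 45683
Austen  | 23804
Austen  | 36619
Austen  | 53118
Austen  | 66006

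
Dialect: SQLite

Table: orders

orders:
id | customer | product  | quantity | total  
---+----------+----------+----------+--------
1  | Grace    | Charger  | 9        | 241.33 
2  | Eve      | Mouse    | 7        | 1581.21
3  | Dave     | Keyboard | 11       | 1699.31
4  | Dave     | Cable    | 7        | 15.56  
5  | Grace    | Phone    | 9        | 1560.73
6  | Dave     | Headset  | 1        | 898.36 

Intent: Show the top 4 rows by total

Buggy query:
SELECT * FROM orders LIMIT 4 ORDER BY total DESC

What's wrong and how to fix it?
Bug: ORDER BY cannot follow LIMIT; LIMIT is the final clause

Fix: Swap the clauses: ORDER BY first, then LIMIT

Corrected query:
SELECT * FROM orders ORDER BY total DESC LIMIT 4

Result:
id | customer | product  | quantity | total  
---+----------+----------+----------+--------
3  | Dave     | Keyboard | 11       | 1699.31
2  | Eve      | Mouse    | 7        | 1581.21
5  | Grace    | Phone    | 9        | 1560.73
6  | Dave     | Headset  | 1        | 898.36 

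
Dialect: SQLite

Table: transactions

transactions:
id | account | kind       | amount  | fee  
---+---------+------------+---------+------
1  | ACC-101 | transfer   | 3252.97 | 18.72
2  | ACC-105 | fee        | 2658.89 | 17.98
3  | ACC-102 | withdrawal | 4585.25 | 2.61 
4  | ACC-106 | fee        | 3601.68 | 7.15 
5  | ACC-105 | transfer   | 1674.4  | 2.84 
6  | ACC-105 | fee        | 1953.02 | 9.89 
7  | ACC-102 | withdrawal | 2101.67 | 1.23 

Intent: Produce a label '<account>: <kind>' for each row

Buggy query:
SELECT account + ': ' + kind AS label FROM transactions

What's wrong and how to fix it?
Bug: '+' is numeric addition; on text columns SQLite converts them to 0 instead of concatenating

Fix: Use the || operator for string concatenation

Corrected query:
SELECT account || ': ' || kind AS label FROM transactions

Result:
label              
-------------------
ACC-101: transfer  
ACC-105: fee       
ACC-102: withdrawal
ACC-106: fee       
ACC-105: transfer  
ACC-105: fee       
ACC-102: withdrawal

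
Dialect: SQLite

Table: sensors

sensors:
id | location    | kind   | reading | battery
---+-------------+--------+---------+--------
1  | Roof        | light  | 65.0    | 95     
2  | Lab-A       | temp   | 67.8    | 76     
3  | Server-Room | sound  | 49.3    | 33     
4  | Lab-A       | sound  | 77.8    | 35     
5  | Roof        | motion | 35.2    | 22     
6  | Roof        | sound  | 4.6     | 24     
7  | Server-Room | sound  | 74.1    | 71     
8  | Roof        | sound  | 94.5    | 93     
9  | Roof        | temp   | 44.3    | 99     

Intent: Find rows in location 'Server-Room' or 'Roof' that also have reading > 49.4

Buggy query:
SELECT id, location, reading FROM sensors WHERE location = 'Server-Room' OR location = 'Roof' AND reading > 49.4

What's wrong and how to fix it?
Bug: AND binds tighter than OR, so this parses as location = 'Server-Room' OR (location = 'Roof' AND reading > 49.4)

Fix: Add parentheses around the OR so the AND applies to both alternatives

Corrected query:
SELECT id, location, reading FROM sensors WHERE (location = 'Server-Room' OR location = 'Roof') AND reading > 49.4

Result:
id | location    | reading
---+-------------+--------
1  | Roof        | 65     
7  | Server-Room | 74.1   
8  | Roof        | 94.5   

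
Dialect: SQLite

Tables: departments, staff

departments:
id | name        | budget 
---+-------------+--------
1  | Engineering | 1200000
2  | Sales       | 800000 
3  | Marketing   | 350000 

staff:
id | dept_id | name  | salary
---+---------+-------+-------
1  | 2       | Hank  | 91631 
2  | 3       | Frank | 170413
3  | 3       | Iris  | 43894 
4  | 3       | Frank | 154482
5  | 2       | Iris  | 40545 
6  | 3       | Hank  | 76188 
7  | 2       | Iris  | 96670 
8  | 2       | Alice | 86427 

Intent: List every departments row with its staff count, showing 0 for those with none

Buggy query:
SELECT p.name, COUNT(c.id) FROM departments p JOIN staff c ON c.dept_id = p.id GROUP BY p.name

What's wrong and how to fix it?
Bug: INNER JOIN drops departments rows that have no matching staff rows

Fix: Switch to LEFT JOIN to retain unmatched parent rows

Corrected query:
SELECT p.name, COUNT(c.id) FROM departments p LEFT JOIN staff c ON c.dept_id = p.id GROUP BY p.name

Result:
name        | COUNT(c.id)
------------+------------
Engineering | 0          
Marketing   | 4          
Sales       | 4          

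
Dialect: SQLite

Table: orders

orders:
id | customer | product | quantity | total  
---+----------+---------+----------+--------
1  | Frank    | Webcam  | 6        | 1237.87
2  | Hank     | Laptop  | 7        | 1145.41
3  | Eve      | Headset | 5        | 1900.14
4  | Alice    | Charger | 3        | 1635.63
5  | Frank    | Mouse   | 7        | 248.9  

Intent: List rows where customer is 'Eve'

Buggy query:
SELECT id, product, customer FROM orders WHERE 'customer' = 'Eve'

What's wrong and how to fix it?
Bug: 'customer' in single quotes is a string literal, not the column; the comparison is literal-vs-literal and never true

Fix: Remove the quotes around the column name (or use double quotes for an identifier)

Corrected query:
SELECT id, product, customer FROM orders WHERE customer = 'Eve'

Result:
id | product | customer
---+---------+---------
3  | Headset | Eve     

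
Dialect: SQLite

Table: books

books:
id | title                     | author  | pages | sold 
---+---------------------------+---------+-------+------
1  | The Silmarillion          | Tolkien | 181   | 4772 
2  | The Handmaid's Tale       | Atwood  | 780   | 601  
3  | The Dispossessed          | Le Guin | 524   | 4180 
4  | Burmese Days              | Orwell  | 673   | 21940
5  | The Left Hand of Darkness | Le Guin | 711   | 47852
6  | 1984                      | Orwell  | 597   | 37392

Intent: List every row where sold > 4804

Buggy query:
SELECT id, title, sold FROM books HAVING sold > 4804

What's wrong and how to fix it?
Bug: HAVING filters the output of aggregation, but this query has no GROUP BY and no aggregate functions, so SQLite rejects it (HAVING clause on a non-aggregate query); the condition here is per row

Fix: Replace HAVING with WHERE since the condition applies to individual rows

Corrected query:
SELECT id, title, sold FROM books WHERE sold > 4804

Result:
id | title                     | sold 
---+---------------------------+------
4  | Burmese Days              | 21940
5  | The Left Hand of Darkness | 47852
6  | 1984                      | 37392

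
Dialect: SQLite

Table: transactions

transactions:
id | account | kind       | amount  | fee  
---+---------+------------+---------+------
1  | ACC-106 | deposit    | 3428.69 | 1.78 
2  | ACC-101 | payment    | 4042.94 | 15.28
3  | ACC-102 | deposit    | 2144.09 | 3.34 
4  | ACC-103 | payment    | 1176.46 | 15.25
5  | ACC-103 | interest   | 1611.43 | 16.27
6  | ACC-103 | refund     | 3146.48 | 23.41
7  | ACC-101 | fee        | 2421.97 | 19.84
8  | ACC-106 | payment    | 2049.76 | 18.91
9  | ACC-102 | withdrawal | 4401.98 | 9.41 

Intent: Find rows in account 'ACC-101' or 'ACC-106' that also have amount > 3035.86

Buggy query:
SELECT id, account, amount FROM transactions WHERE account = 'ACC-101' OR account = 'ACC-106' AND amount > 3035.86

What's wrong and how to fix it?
Bug: Without parentheses, AND is evaluated before OR, so the amount filter only applies to the 'ACC-106' branch

Fix: Add parentheses around the OR so the AND applies to both alternatives

Corrected query:
SELECT id, account, amount FROM transactions WHERE (account = 'ACC-101' OR account = 'ACC-106') AND amount > 3035.86

Result:
id | account | amount 
---+---------+--------
1  | ACC-106 | 3428.69
2  | ACC-101 | 4042.94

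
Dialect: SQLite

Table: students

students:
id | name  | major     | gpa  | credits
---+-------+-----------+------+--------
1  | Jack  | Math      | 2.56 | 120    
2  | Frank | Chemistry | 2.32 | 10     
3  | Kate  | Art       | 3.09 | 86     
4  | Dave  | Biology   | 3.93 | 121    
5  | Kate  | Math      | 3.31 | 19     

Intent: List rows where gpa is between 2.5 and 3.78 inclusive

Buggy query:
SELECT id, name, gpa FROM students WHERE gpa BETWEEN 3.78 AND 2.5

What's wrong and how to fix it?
Bug: BETWEEN expects the lower bound first; with 3.78 AND 2.5 the range is empty

Fix: Write BETWEEN 2.5 AND 3.78

Corrected query:
SELECT id, name, gpa FROM students WHERE gpa BETWEEN 2.5 AND 3.78

Result:
id | name | gpa 
---+------+-----
1  | Jack | 2.56
3  | Kate | 3.09
5  | Kate | 3.31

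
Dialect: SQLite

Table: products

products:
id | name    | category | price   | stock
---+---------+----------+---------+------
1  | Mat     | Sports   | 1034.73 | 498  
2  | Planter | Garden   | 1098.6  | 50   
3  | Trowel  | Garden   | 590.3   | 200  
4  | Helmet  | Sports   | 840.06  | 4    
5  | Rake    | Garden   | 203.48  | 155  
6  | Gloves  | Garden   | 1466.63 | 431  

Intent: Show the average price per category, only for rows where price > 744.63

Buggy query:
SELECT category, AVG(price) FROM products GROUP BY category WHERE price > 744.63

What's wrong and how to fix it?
Bug: Row-level WHERE must come before GROUP BY in the clause order

Fix: Place WHERE between FROM and GROUP BY

Corrected query:
SELECT category, AVG(price) FROM products WHERE price > 744.63 GROUP BY category

Result:
category | AVG(price)
---------+-----------
Garden   | 1282.615  
Sports   | 937.395   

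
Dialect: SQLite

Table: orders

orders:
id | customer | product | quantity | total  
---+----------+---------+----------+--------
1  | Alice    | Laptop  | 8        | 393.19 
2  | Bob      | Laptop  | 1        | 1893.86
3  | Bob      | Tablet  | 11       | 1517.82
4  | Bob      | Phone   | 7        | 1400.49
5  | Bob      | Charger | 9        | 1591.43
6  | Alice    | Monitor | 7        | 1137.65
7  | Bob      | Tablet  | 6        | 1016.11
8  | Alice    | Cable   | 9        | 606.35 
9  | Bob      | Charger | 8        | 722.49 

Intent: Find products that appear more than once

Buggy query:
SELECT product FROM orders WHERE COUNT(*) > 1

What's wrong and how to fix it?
Bug: COUNT(*) is an aggregate and cannot be used in WHERE

Fix: Group first, then use HAVING for the count condition

Corrected query:
SELECT product FROM orders GROUP BY product HAVING COUNT(*) > 1

Result:
product
-------
Charger
Laptop 
Tablet 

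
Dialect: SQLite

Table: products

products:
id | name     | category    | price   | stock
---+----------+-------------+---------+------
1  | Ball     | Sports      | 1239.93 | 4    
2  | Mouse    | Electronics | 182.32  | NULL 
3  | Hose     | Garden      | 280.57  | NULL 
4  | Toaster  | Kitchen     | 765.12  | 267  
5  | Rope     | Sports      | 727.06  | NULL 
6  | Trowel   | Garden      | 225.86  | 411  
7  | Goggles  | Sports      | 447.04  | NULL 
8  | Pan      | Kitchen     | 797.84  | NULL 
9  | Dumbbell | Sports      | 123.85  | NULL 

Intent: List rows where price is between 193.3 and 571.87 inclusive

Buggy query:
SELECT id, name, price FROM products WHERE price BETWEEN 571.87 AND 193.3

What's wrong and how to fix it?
Bug: The bounds are reversed; BETWEEN a AND b requires a <= b to match anything

Fix: Write BETWEEN 193.3 AND 571.87

Corrected query:
SELECT id, name, price FROM products WHERE price BETWEEN 193.3 AND 571.87

Result:
id | name    | price 
---+---------+-------
3  | Hose    | 280.57
6  | Trowel  | 225.86
7  | Goggles | 447.04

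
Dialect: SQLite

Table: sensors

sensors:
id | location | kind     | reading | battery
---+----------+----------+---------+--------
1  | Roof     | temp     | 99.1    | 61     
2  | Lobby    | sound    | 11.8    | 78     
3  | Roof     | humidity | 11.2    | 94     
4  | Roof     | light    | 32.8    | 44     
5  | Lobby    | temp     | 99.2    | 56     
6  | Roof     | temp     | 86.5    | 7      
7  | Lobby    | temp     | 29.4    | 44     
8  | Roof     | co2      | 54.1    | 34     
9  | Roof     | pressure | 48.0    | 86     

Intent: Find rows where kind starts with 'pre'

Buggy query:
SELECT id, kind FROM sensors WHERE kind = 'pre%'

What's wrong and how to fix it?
Bug: '=' compares the literal string including the % character; pattern matching needs LIKE

Fix: Replace '=' with LIKE so 'pre%' is treated as a pattern

Corrected query:
SELECT id, kind FROM sensors WHERE kind LIKE 'pre%'

Result:
id | kind    
---+---------
9  | pressure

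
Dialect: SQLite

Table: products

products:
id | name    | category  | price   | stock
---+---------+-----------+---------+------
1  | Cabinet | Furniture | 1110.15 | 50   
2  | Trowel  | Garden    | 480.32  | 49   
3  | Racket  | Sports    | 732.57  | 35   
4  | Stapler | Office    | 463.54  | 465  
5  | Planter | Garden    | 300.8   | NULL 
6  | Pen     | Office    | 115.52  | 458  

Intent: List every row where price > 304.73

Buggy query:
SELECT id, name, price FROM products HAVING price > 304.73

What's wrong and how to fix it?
Bug: HAVING filters the output of aggregation, but this query has no GROUP BY and no aggregate functions, so SQLite rejects it (HAVING clause on a non-aggregate query); the condition here is per row

Fix: Use WHERE for row-level filtering

Corrected query:
SELECT id, name, price FROM products WHERE price > 304.73

Result:
id | name    | price  
---+---------+--------
1  | Cabinet | 1110.15
2  | Trowel  | 480.32 
3  | Racket  | 732.57 
4  | Stapler | 463.54 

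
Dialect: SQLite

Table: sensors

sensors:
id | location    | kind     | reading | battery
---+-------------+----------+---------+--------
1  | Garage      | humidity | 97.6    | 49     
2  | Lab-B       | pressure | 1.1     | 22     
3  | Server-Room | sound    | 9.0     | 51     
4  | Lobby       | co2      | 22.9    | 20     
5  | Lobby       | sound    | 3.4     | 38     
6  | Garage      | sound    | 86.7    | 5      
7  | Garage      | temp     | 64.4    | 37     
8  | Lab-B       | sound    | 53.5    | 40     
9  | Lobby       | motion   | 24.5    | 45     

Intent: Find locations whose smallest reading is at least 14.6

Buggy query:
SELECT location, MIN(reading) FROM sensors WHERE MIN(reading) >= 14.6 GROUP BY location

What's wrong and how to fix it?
Bug: MIN() in WHERE is a misuse of aggregate

Fix: Replace WHERE with HAVING after the GROUP BY

Corrected query:
SELECT location, MIN(reading) FROM sensors GROUP BY location HAVING MIN(reading) >= 14.6

Result:
location | MIN(reading)
---------+-------------
Garage   | 64.4        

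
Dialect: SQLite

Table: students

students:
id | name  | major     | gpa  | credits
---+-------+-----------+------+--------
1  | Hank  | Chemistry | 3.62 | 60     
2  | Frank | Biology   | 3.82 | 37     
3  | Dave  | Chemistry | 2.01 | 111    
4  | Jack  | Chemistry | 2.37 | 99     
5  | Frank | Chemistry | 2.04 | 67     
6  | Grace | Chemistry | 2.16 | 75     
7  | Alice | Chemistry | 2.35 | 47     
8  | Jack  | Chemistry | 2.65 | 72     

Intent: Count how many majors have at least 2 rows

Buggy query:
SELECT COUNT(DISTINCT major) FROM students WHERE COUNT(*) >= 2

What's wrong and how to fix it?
Bug: COUNT(*) cannot appear in WHERE; the per-group count doesn't exist yet

Fix: Use a subquery that GROUPs and filters with HAVING, then count its rows

Corrected query:
SELECT COUNT(*) FROM (SELECT major FROM students GROUP BY major HAVING COUNT(*) >= 2)

Result:
COUNT(*)
--------
1       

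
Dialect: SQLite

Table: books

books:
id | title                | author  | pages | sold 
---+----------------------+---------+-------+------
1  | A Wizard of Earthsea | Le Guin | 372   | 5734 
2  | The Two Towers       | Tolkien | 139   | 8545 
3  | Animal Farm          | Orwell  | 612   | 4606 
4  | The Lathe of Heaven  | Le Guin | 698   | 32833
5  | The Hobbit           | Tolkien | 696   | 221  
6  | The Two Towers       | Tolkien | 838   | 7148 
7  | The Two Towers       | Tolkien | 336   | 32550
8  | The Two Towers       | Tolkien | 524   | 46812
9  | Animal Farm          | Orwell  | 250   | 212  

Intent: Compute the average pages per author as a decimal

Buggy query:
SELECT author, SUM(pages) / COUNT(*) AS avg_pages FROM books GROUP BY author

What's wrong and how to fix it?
Bug: Both operands are integers, so '/' performs integer division and truncates

Fix: Multiply by 1.0 (or CAST to REAL) to force floating-point division

Corrected query:
SELECT author, SUM(pages) * 1.0 / COUNT(*) AS avg_pages FROM books GROUP BY author

Result:
author  | avg_pages
--------+----------
Le Guin | 535      
Orwell  | 431      
Tolkien | 506.6    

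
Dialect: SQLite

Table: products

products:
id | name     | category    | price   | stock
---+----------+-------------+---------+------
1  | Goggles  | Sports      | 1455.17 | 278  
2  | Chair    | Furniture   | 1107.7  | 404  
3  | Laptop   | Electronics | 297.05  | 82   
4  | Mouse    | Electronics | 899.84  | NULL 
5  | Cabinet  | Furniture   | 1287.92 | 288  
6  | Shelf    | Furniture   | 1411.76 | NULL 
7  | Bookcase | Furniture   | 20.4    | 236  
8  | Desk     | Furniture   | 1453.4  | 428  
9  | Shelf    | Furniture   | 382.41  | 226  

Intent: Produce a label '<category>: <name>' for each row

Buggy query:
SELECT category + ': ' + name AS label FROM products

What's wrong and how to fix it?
Bug: SQLite uses || for string concatenation; + coerces text to numbers (yielding 0)

Fix: Use the || operator for string concatenation

Corrected query:
SELECT category || ': ' || name AS label FROM products

Result:
label              
-------------------
Sports: Goggles    
Furniture: Chair   
Electronics: Laptop
Electronics: Mouse 
Furniture: Cabinet 
Furniture: Shelf   
Furniture: Bookcase
Furniture: Desk    
Furniture: Shelf   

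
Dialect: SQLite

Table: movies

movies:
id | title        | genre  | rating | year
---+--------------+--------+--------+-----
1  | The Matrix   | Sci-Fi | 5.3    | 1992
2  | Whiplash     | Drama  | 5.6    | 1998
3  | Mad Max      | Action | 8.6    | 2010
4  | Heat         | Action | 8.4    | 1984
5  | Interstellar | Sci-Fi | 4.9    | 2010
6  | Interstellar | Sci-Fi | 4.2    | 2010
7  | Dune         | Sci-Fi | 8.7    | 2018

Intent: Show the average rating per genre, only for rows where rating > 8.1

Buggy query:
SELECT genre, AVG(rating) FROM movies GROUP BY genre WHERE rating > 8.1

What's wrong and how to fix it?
Bug: WHERE cannot follow GROUP BY

Fix: Move the WHERE clause before GROUP BY

Corrected query:
SELECT genre, AVG(rating) FROM movies WHERE rating > 8.1 GROUP BY genre

Result:
genre  | AVG(rating)
-------+------------
Action | 8.5        
Sci-Fi | 8.7        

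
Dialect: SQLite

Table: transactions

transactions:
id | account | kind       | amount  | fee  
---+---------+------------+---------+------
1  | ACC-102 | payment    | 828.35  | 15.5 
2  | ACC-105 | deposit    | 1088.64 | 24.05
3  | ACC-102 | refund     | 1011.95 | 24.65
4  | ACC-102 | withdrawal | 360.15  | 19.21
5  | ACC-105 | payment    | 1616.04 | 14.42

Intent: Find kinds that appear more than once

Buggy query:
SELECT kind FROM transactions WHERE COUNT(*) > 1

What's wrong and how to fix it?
Bug: COUNT(*) is an aggregate and cannot be used in WHERE

Fix: GROUP BY kind, then filter groups with HAVING COUNT(*) > 1

Corrected query:
SELECT kind FROM transactions GROUP BY kind HAVING COUNT(*) > 1

Result:
kind   
-------
payment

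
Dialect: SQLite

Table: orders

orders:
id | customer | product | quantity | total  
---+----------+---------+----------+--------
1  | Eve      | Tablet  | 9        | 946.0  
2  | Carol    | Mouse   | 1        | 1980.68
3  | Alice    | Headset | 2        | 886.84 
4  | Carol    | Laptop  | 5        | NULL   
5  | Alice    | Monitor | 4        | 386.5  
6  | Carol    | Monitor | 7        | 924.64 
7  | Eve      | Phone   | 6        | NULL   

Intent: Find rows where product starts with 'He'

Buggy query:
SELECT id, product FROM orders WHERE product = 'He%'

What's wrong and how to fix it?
Bug: '=' compares the literal string including the % character; pattern matching needs LIKE

Fix: Replace '=' with LIKE so 'He%' is treated as a pattern

Corrected query:
SELECT id, product FROM orders WHERE product LIKE 'He%'

Result:
id | product
---+--------
3  | Headset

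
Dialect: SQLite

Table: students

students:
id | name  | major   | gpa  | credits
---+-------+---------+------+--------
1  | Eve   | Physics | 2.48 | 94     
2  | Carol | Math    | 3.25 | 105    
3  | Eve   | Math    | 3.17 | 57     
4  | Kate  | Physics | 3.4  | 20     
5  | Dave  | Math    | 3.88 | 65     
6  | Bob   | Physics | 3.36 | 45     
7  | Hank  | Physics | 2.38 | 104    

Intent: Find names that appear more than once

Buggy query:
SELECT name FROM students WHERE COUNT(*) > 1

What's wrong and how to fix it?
Bug: WHERE can't reference COUNT(*); aggregates are computed after WHERE

Fix: Group first, then use HAVING for the count condition

Corrected query:
SELECT name FROM students GROUP BY name HAVING COUNT(*) > 1

Result:
name
----
Eve 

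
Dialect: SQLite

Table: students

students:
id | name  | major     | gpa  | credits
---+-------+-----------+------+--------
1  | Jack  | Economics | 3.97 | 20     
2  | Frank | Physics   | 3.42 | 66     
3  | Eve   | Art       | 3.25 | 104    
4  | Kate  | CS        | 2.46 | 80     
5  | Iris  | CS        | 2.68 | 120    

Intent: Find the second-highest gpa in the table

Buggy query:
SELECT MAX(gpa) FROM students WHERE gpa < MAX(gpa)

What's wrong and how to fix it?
Bug: MAX(gpa) on the right of the comparison is an aggregate-in-WHERE error

Fix: Put the inner MAX in a scalar subquery

Corrected query:
SELECT MAX(gpa) FROM students WHERE gpa < (SELECT MAX(gpa) FROM students)

Result:
MAX(gpa)
--------
3.42    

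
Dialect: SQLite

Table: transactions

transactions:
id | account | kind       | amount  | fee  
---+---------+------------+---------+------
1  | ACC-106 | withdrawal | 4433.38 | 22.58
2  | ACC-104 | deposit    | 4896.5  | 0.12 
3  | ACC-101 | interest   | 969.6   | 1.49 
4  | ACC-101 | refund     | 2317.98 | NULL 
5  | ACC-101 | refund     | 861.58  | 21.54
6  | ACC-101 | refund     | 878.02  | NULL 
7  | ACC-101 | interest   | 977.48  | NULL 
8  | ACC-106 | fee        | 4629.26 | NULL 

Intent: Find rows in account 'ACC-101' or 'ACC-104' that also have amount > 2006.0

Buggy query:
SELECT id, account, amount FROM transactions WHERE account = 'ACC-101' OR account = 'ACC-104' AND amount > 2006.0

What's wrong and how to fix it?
Bug: AND binds tighter than OR, so this parses as account = 'ACC-101' OR (account = 'ACC-104' AND amount > 2006.0)

Fix: Add parentheses around the OR so the AND applies to both alternatives

Corrected query:
SELECT id, account, amount FROM transactions WHERE (account = 'ACC-101' OR account = 'ACC-104') AND amount > 2006.0

Result:
id | account | amount 
---+---------+--------
2  | ACC-104 | 4896.5 
4  | ACC-101 | 2317.98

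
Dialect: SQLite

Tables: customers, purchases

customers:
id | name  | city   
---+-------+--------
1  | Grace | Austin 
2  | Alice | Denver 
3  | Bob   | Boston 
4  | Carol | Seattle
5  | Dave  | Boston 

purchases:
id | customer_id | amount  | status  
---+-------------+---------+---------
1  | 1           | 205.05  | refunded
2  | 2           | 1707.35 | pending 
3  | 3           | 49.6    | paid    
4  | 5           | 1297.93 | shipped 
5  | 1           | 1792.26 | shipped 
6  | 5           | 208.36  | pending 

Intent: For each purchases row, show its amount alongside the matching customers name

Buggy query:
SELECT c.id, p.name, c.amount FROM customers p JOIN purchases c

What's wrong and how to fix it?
Bug: JOIN with no ON clause produces a cartesian product; every purchases row pairs with every customers row

Fix: Add ON c.customer_id = p.id to the JOIN

Corrected query:
SELECT c.id, p.name, c.amount FROM customers p JOIN purchases c ON c.customer_id = p.id

Result:
id | name  | amount 
---+-------+--------
1  | Grace | 205.05 
2  | Alice | 1707.35
3  | Bob   | 49.6   
4  | Dave  | 1297.93
5  | Grace | 1792.26
6  | Dave  | 208.36 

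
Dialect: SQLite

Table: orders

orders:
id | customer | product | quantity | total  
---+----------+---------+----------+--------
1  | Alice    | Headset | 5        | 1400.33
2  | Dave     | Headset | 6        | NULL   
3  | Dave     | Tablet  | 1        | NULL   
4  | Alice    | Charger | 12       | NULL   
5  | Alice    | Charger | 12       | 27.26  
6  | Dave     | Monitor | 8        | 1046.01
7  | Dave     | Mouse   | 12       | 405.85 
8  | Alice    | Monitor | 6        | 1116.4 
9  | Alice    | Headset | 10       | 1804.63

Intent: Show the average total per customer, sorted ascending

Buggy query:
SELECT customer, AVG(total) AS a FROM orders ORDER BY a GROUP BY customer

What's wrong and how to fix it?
Bug: ORDER BY appears before GROUP BY; SQL clause order requires GROUP BY first

Fix: Reorder: SELECT … FROM … GROUP BY … ORDER BY …

Corrected query:
SELECT customer, AVG(total) AS a FROM orders GROUP BY customer ORDER BY a

Result:
customer | a       
---------+---------
Dave     | 725.93  
Alice    | 1087.155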